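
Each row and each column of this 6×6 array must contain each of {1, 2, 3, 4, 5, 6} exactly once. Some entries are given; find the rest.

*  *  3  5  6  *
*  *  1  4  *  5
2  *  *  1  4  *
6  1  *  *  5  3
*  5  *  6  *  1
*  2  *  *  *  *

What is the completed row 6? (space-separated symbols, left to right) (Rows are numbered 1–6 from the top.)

(r1,c2) = 4
(r1,c6) = 2
(r2,c1) = 3
(r2,c2) = 6
(r2,c5) = 2
(r3,c2) = 3
(r3,c6) = 6
(r4,c4) = 2
(r5,c1) = 4
(r5,c3) = 2
(r5,c5) = 3
(r6,c4) = 3
(r6,c5) = 1
(r6,c6) = 4
(r1,c1) = 1
(r3,c3) = 5
(r4,c3) = 4
(r6,c1) = 5
(r6,c3) = 6

5 2 6 3 1 4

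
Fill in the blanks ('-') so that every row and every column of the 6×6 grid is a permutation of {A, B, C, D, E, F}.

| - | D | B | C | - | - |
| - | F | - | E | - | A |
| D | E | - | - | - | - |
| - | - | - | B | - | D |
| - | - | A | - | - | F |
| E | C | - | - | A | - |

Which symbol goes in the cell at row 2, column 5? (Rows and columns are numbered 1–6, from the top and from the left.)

D

(r1,c6) = E
(r4,c2) = A
(r5,c2) = B
(r5,c4) = D
(r6,c4) = F
(r6,c6) = B
(r1,c5) = F
(r3,c4) = A
(r3,c6) = C
(r5,c1) = C
(r5,c5) = E
(r6,c3) = D
(r1,c1) = A
(r2,c1) = B
(r2,c3) = C
(r2,c5) = D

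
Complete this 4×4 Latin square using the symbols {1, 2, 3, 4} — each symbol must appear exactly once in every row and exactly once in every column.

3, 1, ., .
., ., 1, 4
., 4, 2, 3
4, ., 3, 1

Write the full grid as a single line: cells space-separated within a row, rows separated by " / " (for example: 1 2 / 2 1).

(r1,c3): row 1 has {1,3}; column 3 has {1,2,3}, so it must be 4.
(r1,c4): row 1 has {1,3,4}; column 4 has {1,3,4}, so it must be 2.
(r2,c1): row 2 has {1,4}; column 1 has {3,4}, so it must be 2.
(r2,c2): row 2 has {1,2,4}; column 2 has {1,4}, so it must be 3.
(r3,c1): row 3 has {2,3,4}; column 1 has {2,3,4}, so it must be 1.
(r4,c2): row 4 has {1,3,4}; column 2 has {1,3,4}, so it must be 2.

3 1 4 2 / 2 3 1 4 / 1 4 2 3 / 4 2 3 1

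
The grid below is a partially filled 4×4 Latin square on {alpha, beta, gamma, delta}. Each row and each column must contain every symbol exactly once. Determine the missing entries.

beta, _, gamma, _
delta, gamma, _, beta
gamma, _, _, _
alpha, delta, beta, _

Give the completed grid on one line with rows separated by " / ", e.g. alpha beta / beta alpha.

At row 1, column 2: row 1 has {beta,gamma}; column 2 has {gamma,delta}; that leaves alpha.
At row 1, column 4: row 1 has {alpha,beta,gamma}; column 4 has {beta}; that leaves delta.
At row 2, column 3: row 2 has {beta,gamma,delta}; column 3 has {beta,gamma}; that leaves alpha.
At row 3, column 2: row 3 has {gamma}; column 2 has {alpha,gamma,delta}; that leaves beta.
At row 3, column 3: row 3 has {beta,gamma}; column 3 has {alpha,beta,gamma}; that leaves delta.
At row 3, column 4: row 3 has {beta,gamma,delta}; column 4 has {beta,delta}; that leaves alpha.
At row 4, column 4: row 4 has {alpha,beta,delta}; column 4 has {alpha,beta,delta}; that leaves gamma.

beta alpha gamma delta / delta gamma alpha beta / gamma beta delta alpha / alpha delta beta gamma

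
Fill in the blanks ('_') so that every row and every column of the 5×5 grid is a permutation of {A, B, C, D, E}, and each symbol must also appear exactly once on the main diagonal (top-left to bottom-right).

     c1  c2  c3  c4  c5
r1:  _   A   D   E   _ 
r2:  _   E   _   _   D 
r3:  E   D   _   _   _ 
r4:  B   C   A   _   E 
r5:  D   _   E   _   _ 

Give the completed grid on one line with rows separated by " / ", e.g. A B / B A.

C A D E B / A E C B D / E D B A C / B C A D E / D B E C A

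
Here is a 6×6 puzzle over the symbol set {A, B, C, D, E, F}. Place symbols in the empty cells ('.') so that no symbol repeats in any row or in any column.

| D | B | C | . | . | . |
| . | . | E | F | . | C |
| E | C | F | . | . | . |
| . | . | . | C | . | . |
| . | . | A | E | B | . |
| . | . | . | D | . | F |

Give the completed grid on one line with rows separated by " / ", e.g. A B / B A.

(r1,c4): row 1 has {B,C,D}; column 4 has {C,D,E,F}, so it must be A.
(r1,c6): row 1 has {A,B,C,D}; column 6 has {C,F}, so it must be E.
(r3,c4): row 3 has {C,E,F}; column 4 has {A,C,D,E,F}, so it must be B.
(r5,c6): row 5 has {A,B,E}; column 6 has {C,E,F}, so it must be D.
(r6,c3): row 6 has {D,F}; column 3 has {A,C,E,F}, so it must be B.
(r1,c5): row 1 has {A,B,C,D,E}; column 5 has {B}, so it must be F.
(r3,c6): row 3 has {B,C,E,F}; column 6 has {C,D,E,F}, so it must be A.
(r4,c3): row 4 has {C}; column 3 has {A,B,C,E,F}, so it must be D.
(r4,c6): row 4 has {C,D}; column 6 has {A,C,D,E,F}, so it must be B.
(r5,c2): row 5 has {A,B,D,E}; column 2 has {B,C}, so it must be F.
(r3,c5): row 3 has {A,B,C,E,F}; column 5 has {B,F}, so it must be D.
(r5,c1): row 5 has {A,B,D,E,F}; column 1 has {D,E}, so it must be C.
(r6,c1): row 6 has {B,D,F}; column 1 has {C,D,E}, so it must be A.
(r6,c2): row 6 has {A,B,D,F}; column 2 has {B,C,F}, so it must be E.
(r6,c5): row 6 has {A,B,D,E,F}; column 5 has {B,D,F}, so it must be C.
(r2,c1): row 2 has {C,E,F}; column 1 has {A,C,D,E}, so it must be B.
(r2,c5): row 2 has {B,C,E,F}; column 5 has {B,C,D,F}, so it must be A.
(r4,c1): row 4 has {B,C,D}; column 1 has {A,B,C,D,E}, so it must be F.
(r4,c2): row 4 has {B,C,D,F}; column 2 has {B,C,E,F}, so it must be A.
(r4,c5): row 4 has {A,B,C,D,F}; column 5 has {A,B,C,D,F}, so it must be E.
(r2,c2): row 2 has {A,B,C,E,F}; column 2 has {A,B,C,E,F}, so it must be D.

D B C A F E / B D E F A C / E C F B D A / F A D C E B / C F A E B D / A E B D C F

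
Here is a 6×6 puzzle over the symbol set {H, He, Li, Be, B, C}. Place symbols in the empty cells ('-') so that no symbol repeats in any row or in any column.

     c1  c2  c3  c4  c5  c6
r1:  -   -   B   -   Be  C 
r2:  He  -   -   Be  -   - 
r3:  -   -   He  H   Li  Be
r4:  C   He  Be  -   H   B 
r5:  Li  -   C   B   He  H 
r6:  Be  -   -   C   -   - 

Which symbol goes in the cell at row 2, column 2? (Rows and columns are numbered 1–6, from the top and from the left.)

B

(r1,c1) = H
(r1,c2) = Li
(r1,c4) = He
(r2,c6) = Li
(r3,c1) = B
(r3,c2) = C
(r4,c4) = Li
(r5,c2) = Be
(r6,c5) = B
(r6,c6) = He
(r2,c3) = H
(r2,c5) = C
(r6,c2) = H
(r6,c3) = Li
(r2,c2) = B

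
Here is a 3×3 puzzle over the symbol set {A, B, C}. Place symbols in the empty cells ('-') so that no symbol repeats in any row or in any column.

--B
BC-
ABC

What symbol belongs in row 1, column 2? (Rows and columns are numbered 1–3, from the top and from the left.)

Cell (r1,c1): row 1 has {B}; column 1 has {A,B} → C.
Cell (r1,c2): row 1 has {B,C}; column 2 has {B,C} → A.

A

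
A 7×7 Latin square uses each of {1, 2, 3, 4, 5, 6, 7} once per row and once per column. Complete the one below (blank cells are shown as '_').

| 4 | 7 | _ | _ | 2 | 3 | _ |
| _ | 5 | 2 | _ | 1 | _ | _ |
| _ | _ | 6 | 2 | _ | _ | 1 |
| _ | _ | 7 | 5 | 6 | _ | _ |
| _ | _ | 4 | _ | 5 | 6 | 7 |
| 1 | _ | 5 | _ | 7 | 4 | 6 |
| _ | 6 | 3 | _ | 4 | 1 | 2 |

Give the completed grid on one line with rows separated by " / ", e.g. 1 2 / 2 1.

4 7 1 6 2 3 5 / 6 5 2 4 1 7 3 / 7 4 6 2 3 5 1 / 3 1 7 5 6 2 4 / 2 3 4 1 5 6 7 / 1 2 5 3 7 4 6 / 5 6 3 7 4 1 2

Cell (r1,c3): row 1 has {2,3,4,7}; column 3 has {2,3,4,5,6,7} → 1.
Cell (r1,c4): row 1 has {1,2,3,4,7}; column 4 has {2,5} → 6.
Cell (r1,c7): row 1 has {1,2,3,4,6,7}; column 7 has {1,2,6,7} → 5.
Cell (r2,c6): row 2 has {1,2,5}; column 6 has {1,3,4,6} → 7.
Cell (r3,c5): row 3 has {1,2,6}; column 5 has {1,2,4,5,6,7} → 3.
Cell (r3,c6): row 3 has {1,2,3,6}; column 6 has {1,3,4,6,7} → 5.
Cell (r4,c6): row 4 has {5,6,7}; column 6 has {1,3,4,5,6,7} → 2.
Cell (r6,c4): row 6 has {1,4,5,6,7}; column 4 has {2,5,6} → 3.
Cell (r7,c4): row 7 has {1,2,3,4,6}; column 4 has {2,3,5,6} → 7.
Cell (r2,c4): row 2 has {1,2,5,7}; column 4 has {2,3,5,6,7} → 4.
Cell (r2,c7): row 2 has {1,2,4,5,7}; column 7 has {1,2,5,6,7} → 3.
Cell (r3,c1): row 3 has {1,2,3,5,6}; column 1 has {1,4} → 7.
Cell (r3,c2): row 3 has {1,2,3,5,6,7}; column 2 has {5,6,7} → 4.
Cell (r4,c1): row 4 has {2,5,6,7}; column 1 has {1,4,7} → 3.
Cell (r4,c2): row 4 has {2,3,5,6,7}; column 2 has {4,5,6,7} → 1.
Cell (r4,c7): row 4 has {1,2,3,5,6,7}; column 7 has {1,2,3,5,6,7} → 4.
Cell (r5,c1): row 5 has {4,5,6,7}; column 1 has {1,3,4,7} → 2.
Cell (r5,c2): row 5 has {2,4,5,6,7}; column 2 has {1,4,5,6,7} → 3.
Cell (r5,c4): row 5 has {2,3,4,5,6,7}; column 4 has {2,3,4,5,6,7} → 1.
Cell (r6,c2): row 6 has {1,3,4,5,6,7}; column 2 has {1,3,4,5,6,7} → 2.
Cell (r7,c1): row 7 has {1,2,3,4,6,7}; column 1 has {1,2,3,4,7} → 5.
Cell (r2,c1): row 2 has {1,2,3,4,5,7}; column 1 has {1,2,3,4,5,7} → 6.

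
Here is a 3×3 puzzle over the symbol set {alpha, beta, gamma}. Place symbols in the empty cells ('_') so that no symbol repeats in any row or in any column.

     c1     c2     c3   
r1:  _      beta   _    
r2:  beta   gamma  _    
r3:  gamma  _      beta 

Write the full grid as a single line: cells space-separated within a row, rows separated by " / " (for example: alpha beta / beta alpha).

alpha beta gamma / beta gamma alpha / gamma alpha beta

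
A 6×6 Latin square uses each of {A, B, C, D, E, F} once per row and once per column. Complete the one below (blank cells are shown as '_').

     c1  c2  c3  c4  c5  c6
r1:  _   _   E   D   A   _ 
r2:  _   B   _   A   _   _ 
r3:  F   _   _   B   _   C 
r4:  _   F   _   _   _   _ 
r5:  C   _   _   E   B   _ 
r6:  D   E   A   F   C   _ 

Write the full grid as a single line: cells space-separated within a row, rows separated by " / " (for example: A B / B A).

B C E D A F / E B C A F D / F A D B E C / A F B C D E / C D F E B A / D E A F C B

(r1,c1) = B
(r1,c2) = C
(r1,c6) = F
(r2,c1) = E
(r2,c6) = D
(r3,c3) = D
(r3,c5) = E
(r4,c1) = A
(r4,c4) = C
(r4,c5) = D
(r5,c3) = F
(r5,c6) = A
(r6,c6) = B
(r2,c3) = C
(r2,c5) = F
(r3,c2) = A
(r4,c3) = B
(r4,c6) = E
(r5,c2) = D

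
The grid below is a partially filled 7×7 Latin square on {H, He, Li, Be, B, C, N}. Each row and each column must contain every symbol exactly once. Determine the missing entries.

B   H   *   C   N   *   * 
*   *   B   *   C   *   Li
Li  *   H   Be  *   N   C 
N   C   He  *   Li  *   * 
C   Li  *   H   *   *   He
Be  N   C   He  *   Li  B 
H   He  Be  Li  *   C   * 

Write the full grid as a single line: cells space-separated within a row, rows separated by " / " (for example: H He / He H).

B H Li C N He Be / He Be B N C H Li / Li B H Be He N C / N C He B Li Be H / C Li N H Be B He / Be N C He H Li B / H He Be Li B C N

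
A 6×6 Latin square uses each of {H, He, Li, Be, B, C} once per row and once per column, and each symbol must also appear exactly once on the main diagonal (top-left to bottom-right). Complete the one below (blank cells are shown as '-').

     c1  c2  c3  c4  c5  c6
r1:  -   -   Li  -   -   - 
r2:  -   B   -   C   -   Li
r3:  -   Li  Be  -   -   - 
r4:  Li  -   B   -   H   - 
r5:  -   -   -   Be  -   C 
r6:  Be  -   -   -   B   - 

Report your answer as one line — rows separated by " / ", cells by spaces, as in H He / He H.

C Be Li H He B / He B H C Be Li / H Li Be B C He / Li C B He H Be / B H He Be Li C / Be He C Li B H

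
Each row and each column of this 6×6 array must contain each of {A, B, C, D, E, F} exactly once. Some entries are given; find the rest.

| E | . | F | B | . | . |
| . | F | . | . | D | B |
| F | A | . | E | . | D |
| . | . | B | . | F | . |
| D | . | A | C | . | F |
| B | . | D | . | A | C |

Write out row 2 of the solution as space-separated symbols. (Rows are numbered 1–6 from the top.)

C F E A D B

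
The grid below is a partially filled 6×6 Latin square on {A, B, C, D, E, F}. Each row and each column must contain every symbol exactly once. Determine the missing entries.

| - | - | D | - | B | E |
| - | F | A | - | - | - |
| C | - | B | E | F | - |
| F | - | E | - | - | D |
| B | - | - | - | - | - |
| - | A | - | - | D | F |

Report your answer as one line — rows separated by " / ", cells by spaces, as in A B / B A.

A C D F B E / D F A C E B / C D B E F A / F B E A C D / B E F D A C / E A C B D F

(r1,c1) = A
(r1,c2) = C
(r1,c4) = F
(r3,c2) = D
(r3,c6) = A
(r4,c2) = B
(r5,c2) = E
(r5,c6) = C
(r6,c1) = E
(r6,c3) = C
(r6,c4) = B
(r2,c1) = D
(r2,c4) = C
(r2,c5) = E
(r2,c6) = B
(r4,c4) = A
(r4,c5) = C
(r5,c3) = F
(r5,c4) = D
(r5,c5) = A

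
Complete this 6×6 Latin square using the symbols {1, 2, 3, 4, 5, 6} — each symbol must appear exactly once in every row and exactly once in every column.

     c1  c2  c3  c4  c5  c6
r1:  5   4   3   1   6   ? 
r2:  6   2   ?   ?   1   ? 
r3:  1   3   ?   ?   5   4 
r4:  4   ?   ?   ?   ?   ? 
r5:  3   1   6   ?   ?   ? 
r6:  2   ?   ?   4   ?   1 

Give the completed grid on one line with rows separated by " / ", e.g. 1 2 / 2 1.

5 4 3 1 6 2 / 6 2 4 5 1 3 / 1 3 2 6 5 4 / 4 5 1 3 2 6 / 3 1 6 2 4 5 / 2 6 5 4 3 1

(r1,c6): row 1 has {1,3,4,5,6}; column 6 has {1,4}, so it must be 2.
(r3,c3): row 3 has {1,3,4,5}; column 3 has {3,6}, so it must be 2.
(r3,c4): row 3 has {1,2,3,4,5}; column 4 has {1,4}, so it must be 6.
(r5,c6): row 5 has {1,3,6}; column 6 has {1,2,4}, so it must be 5.
(r6,c3): row 6 has {1,2,4}; column 3 has {2,3,6}, so it must be 5.
(r6,c5): row 6 has {1,2,4,5}; column 5 has {1,5,6}, so it must be 3.
(r2,c3): row 2 has {1,2,6}; column 3 has {2,3,5,6}, so it must be 4.
(r2,c6): row 2 has {1,2,4,6}; column 6 has {1,2,4,5}, so it must be 3.
(r4,c3): row 4 has {4}; column 3 has {2,3,4,5,6}, so it must be 1.
(r4,c5): row 4 has {1,4}; column 5 has {1,3,5,6}, so it must be 2.
(r4,c6): row 4 has {1,2,4}; column 6 has {1,2,3,4,5}, so it must be 6.
(r5,c4): row 5 has {1,3,5,6}; column 4 has {1,4,6}, so it must be 2.
(r5,c5): row 5 has {1,2,3,5,6}; column 5 has {1,2,3,5,6}, so it must be 4.
(r6,c2): row 6 has {1,2,3,4,5}; column 2 has {1,2,3,4}, so it must be 6.
(r2,c4): row 2 has {1,2,3,4,6}; column 4 has {1,2,4,6}, so it must be 5.
(r4,c2): row 4 has {1,2,4,6}; column 2 has {1,2,3,4,6}, so it must be 5.
(r4,c4): row 4 has {1,2,4,5,6}; column 4 has {1,2,4,5,6}, so it must be 3.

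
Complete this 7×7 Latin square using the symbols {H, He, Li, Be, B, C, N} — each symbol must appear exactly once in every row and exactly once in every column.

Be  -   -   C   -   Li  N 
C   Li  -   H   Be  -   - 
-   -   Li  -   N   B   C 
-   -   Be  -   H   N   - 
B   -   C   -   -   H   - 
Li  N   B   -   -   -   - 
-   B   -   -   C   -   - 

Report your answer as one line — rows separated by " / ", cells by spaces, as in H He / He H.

At row 2, column 6: row 2 has {H,Li,Be,C}; column 6 has {H,Li,B,N}; that leaves He.
At row 2, column 7: row 2 has {H,He,Li,Be,C}; column 7 has {C,N}; that leaves B.
At row 4, column 1: row 4 has {H,Be,N}; column 1 has {Li,Be,B,C}; that leaves He.
At row 4, column 2: row 4 has {H,He,Be,N}; column 2 has {Li,B,N}; that leaves C.
At row 4, column 7: row 4 has {H,He,Be,C,N}; column 7 has {B,C,N}; that leaves Li.
At row 6, column 5: row 6 has {Li,B,N}; column 5 has {H,Be,C,N}; that leaves He.
At row 7, column 6: row 7 has {B,C}; column 6 has {H,He,Li,B,N}; that leaves Be.
At row 1, column 5: row 1 has {Li,Be,C,N}; column 5 has {H,He,Be,C,N}; that leaves B.
At row 2, column 3: row 2 has {H,He,Li,Be,B,C}; column 3 has {Li,Be,B,C}; that leaves N.
At row 3, column 1: row 3 has {Li,B,C,N}; column 1 has {He,Li,Be,B,C}; that leaves H.
At row 4, column 4: row 4 has {H,He,Li,Be,C,N}; column 4 has {H,C}; that leaves B.
At row 5, column 5: row 5 has {H,B,C}; column 5 has {H,He,Be,B,C,N}; that leaves Li.
At row 6, column 4: row 6 has {He,Li,B,N}; column 4 has {H,B,C}; that leaves Be.
At row 6, column 6: row 6 has {He,Li,Be,B,N}; column 6 has {H,He,Li,Be,B,N}; that leaves C.
At row 6, column 7: row 6 has {He,Li,Be,B,C,N}; column 7 has {Li,B,C,N}; that leaves H.
At row 7, column 1: row 7 has {Be,B,C}; column 1 has {H,He,Li,Be,B,C}; that leaves N.
At row 7, column 7: row 7 has {Be,B,C,N}; column 7 has {H,Li,B,C,N}; that leaves He.
At row 3, column 4: row 3 has {H,Li,B,C,N}; column 4 has {H,Be,B,C}; that leaves He.
At row 5, column 4: row 5 has {H,Li,B,C}; column 4 has {H,He,Be,B,C}; that leaves N.
At row 5, column 7: row 5 has {H,Li,B,C,N}; column 7 has {H,He,Li,B,C,N}; that leaves Be.
At row 7, column 3: row 7 has {He,Be,B,C,N}; column 3 has {Li,Be,B,C,N}; that leaves H.
At row 7, column 4: row 7 has {H,He,Be,B,C,N}; column 4 has {H,He,Be,B,C,N}; that leaves Li.
At row 1, column 3: row 1 has {Li,Be,B,C,N}; column 3 has {H,Li,Be,B,C,N}; that leaves He.
At row 3, column 2: row 3 has {H,He,Li,B,C,N}; column 2 has {Li,B,C,N}; that leaves Be.
At row 5, column 2: row 5 has {H,Li,Be,B,C,N}; column 2 has {Li,Be,B,C,N}; that leaves He.
At row 1, column 2: row 1 has {He,Li,Be,B,C,N}; column 2 has {He,Li,Be,B,C,N}; that leaves H.

Be H He C B Li N / C Li N H Be He B / H Be Li He N B C / He C Be B H N Li / B He C N Li H Be / Li N B Be He C H / N B H Li C Be He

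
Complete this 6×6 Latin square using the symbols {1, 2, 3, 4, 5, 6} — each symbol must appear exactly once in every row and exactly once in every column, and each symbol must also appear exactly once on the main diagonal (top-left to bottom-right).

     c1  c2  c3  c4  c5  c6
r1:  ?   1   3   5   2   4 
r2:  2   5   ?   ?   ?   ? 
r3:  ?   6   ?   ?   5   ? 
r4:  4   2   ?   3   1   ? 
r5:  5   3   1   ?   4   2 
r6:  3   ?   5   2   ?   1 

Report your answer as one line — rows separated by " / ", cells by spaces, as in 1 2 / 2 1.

6 1 3 5 2 4 / 2 5 4 1 3 6 / 1 6 2 4 5 3 / 4 2 6 3 1 5 / 5 3 1 6 4 2 / 3 4 5 2 6 1

(r1,c1): row 1 has {1,2,3,4,5}; column 1 has {2,3,4,5}; the diagonal has {1,3,4,5}, so it must be 6.
(r3,c1): row 3 has {5,6}; column 1 has {2,3,4,5,6}, so it must be 1.
(r3,c3): row 3 has {1,5,6}; column 3 has {1,3,5}; the diagonal has {1,3,4,5,6}, so it must be 2.
(r3,c4): row 3 has {1,2,5,6}; column 4 has {2,3,5}, so it must be 4.
(r3,c6): row 3 has {1,2,4,5,6}; column 6 has {1,2,4}, so it must be 3.
(r4,c3): row 4 has {1,2,3,4}; column 3 has {1,2,3,5}, so it must be 6.
(r4,c6): row 4 has {1,2,3,4,6}; column 6 has {1,2,3,4}, so it must be 5.
(r5,c4): row 5 has {1,2,3,4,5}; column 4 has {2,3,4,5}, so it must be 6.
(r6,c2): row 6 has {1,2,3,5}; column 2 has {1,2,3,5,6}, so it must be 4.
(r6,c5): row 6 has {1,2,3,4,5}; column 5 has {1,2,4,5}, so it must be 6.
(r2,c3): row 2 has {2,5}; column 3 has {1,2,3,5,6}, so it must be 4.
(r2,c4): row 2 has {2,4,5}; column 4 has {2,3,4,5,6}, so it must be 1.
(r2,c5): row 2 has {1,2,4,5}; column 5 has {1,2,4,5,6}, so it must be 3.
(r2,c6): row 2 has {1,2,3,4,5}; column 6 has {1,2,3,4,5}, so it must be 6.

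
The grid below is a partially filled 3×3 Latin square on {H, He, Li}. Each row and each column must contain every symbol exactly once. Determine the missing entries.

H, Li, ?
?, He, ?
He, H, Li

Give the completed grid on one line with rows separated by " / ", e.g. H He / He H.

At row 1, column 3: row 1 has {H,Li}; column 3 has {Li}; that leaves He.
At row 2, column 1: row 2 has {He}; column 1 has {H,He}; that leaves Li.
At row 2, column 3: row 2 has {He,Li}; column 3 has {He,Li}; that leaves H.

H Li He / Li He H / He H Li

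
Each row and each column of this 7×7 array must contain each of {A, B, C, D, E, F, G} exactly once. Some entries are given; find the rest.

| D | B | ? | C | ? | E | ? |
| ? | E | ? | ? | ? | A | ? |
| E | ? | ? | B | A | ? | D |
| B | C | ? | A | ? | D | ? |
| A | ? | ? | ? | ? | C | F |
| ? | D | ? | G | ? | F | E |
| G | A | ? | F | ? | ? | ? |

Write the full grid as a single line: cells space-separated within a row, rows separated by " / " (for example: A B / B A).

D B F C G E A / F E G D C A B / E F C B A G D / B C E A F D G / A G B E D C F / C D A G B F E / G A D F E B C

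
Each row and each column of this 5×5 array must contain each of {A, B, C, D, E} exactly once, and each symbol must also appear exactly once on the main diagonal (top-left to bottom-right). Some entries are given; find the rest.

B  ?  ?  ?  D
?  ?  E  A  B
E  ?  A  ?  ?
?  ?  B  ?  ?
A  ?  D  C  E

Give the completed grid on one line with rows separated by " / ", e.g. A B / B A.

B A C E D / D C E A B / E D A B C / C E B D A / A B D C E

(r1,c3) = C
(r1,c4) = E
(r3,c5) = C
(r4,c4) = D
(r4,c5) = A
(r5,c2) = B
(r1,c2) = A
(r2,c2) = C
(r3,c2) = D
(r3,c4) = B
(r4,c1) = C
(r4,c2) = E
(r2,c1) = D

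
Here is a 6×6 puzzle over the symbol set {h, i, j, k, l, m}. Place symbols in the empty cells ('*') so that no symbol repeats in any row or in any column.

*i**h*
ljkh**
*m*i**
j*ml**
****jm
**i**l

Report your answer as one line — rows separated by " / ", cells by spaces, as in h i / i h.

k i l m h j / l j k h m i / h m j i l k / j k m l i h / i l h k j m / m h i j k l

(r2,c6): row 2 has {h,j,k,l}; column 6 has {l,m}, so it must be i.
(r5,c4): row 5 has {j,m}; column 4 has {h,i,l}, so it must be k.
(r2,c5): row 2 has {h,i,j,k,l}; column 5 has {h,j}, so it must be m.
(r6,c5): row 6 has {i,l}; column 5 has {h,j,m}, so it must be k.
(r3,c5): row 3 has {i,m}; column 5 has {h,j,k,m}, so it must be l.
(r4,c5): row 4 has {j,l,m}; column 5 has {h,j,k,l,m}, so it must be i.
(r6,c2): row 6 has {i,k,l}; column 2 has {i,j,m}, so it must be h.
(r4,c2): row 4 has {i,j,l,m}; column 2 has {h,i,j,m}, so it must be k.
(r4,c6): row 4 has {i,j,k,l,m}; column 6 has {i,l,m}, so it must be h.
(r5,c2): row 5 has {j,k,m}; column 2 has {h,i,j,k,m}, so it must be l.
(r5,c3): row 5 has {j,k,l,m}; column 3 has {i,k,m}, so it must be h.
(r6,c1): row 6 has {h,i,k,l}; column 1 has {j,l}, so it must be m.
(r6,c4): row 6 has {h,i,k,l,m}; column 4 has {h,i,k,l}, so it must be j.
(r1,c1): row 1 has {h,i}; column 1 has {j,l,m}, so it must be k.
(r1,c4): row 1 has {h,i,k}; column 4 has {h,i,j,k,l}, so it must be m.
(r1,c6): row 1 has {h,i,k,m}; column 6 has {h,i,l,m}, so it must be j.
(r3,c1): row 3 has {i,l,m}; column 1 has {j,k,l,m}, so it must be h.
(r3,c3): row 3 has {h,i,l,m}; column 3 has {h,i,k,m}, so it must be j.
(r3,c6): row 3 has {h,i,j,l,m}; column 6 has {h,i,j,l,m}, so it must be k.
(r5,c1): row 5 has {h,j,k,l,m}; column 1 has {h,j,k,l,m}, so it must be i.
(r1,c3): row 1 has {h,i,j,k,m}; column 3 has {h,i,j,k,m}, so it must be l.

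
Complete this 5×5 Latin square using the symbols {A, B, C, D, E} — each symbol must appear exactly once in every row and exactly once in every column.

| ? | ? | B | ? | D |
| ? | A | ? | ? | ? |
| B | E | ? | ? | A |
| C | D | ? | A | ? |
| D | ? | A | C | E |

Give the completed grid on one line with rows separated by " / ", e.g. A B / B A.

At row 1, column 2: row 1 has {B,D}; column 2 has {A,D,E}; that leaves C.
At row 1, column 4: row 1 has {B,C,D}; column 4 has {A,C}; that leaves E.
At row 2, column 1: row 2 has {A}; column 1 has {B,C,D}; that leaves E.
At row 3, column 4: row 3 has {A,B,E}; column 4 has {A,C,E}; that leaves D.
At row 4, column 3: row 4 has {A,C,D}; column 3 has {A,B}; that leaves E.
At row 4, column 5: row 4 has {A,C,D,E}; column 5 has {A,D,E}; that leaves B.
At row 5, column 2: row 5 has {A,C,D,E}; column 2 has {A,C,D,E}; that leaves B.
At row 1, column 1: row 1 has {B,C,D,E}; column 1 has {B,C,D,E}; that leaves A.
At row 2, column 4: row 2 has {A,E}; column 4 has {A,C,D,E}; that leaves B.
At row 2, column 5: row 2 has {A,B,E}; column 5 has {A,B,D,E}; that leaves C.
At row 3, column 3: row 3 has {A,B,D,E}; column 3 has {A,B,E}; that leaves C.
At row 2, column 3: row 2 has {A,B,C,E}; column 3 has {A,B,C,E}; that leaves D.

A C B E D / E A D B C / B E C D A / C D E A B / D B A C E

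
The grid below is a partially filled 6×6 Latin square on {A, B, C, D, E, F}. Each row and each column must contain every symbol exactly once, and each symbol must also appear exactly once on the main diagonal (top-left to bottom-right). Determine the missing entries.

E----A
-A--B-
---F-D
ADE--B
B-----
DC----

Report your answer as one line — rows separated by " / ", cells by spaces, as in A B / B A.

E B F D C A / F A D E B C / C E B F A D / A D E C F B / B F C A D E / D C A B E F

(r3,c1) = C
(r3,c3) = B
(r4,c4) = C
(r4,c5) = F
(r5,c5) = D
(r6,c6) = F
(r1,c5) = C
(r2,c1) = F
(r3,c2) = E
(r3,c5) = A
(r5,c2) = F
(r6,c3) = A
(r6,c5) = E
(r1,c2) = B
(r1,c4) = D
(r2,c4) = E
(r2,c6) = C
(r5,c3) = C
(r5,c4) = A
(r5,c6) = E
(r6,c4) = B
(r1,c3) = F
(r2,c3) = D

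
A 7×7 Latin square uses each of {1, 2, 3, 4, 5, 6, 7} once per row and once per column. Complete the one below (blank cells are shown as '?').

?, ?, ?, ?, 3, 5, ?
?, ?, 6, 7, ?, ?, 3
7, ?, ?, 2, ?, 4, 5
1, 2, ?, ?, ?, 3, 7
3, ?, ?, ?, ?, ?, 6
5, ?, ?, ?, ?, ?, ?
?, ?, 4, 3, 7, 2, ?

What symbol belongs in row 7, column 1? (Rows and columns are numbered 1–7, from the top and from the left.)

6

Cell (r2,c6): row 2 has {3,6,7}; column 6 has {2,3,4,5} → 1.
Cell (r4,c3): row 4 has {1,2,3,7}; column 3 has {4,6} → 5.
Cell (r5,c6): row 5 has {3,6}; column 6 has {1,2,3,4,5} → 7.
Cell (r6,c6): row 6 has {5}; column 6 has {1,2,3,4,5,7} → 6.
Cell (r7,c1): row 7 has {2,3,4,7}; column 1 has {1,3,5,7} → 6.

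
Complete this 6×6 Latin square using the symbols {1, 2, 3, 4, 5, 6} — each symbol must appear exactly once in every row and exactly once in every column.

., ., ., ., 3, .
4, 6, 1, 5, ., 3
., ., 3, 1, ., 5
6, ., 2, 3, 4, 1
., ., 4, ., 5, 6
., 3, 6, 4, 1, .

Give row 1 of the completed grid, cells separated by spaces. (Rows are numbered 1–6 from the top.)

(r1,c3) = 5
(r2,c5) = 2
(r3,c1) = 2
(r3,c2) = 4
(r3,c5) = 6
(r4,c2) = 5
(r5,c4) = 2
(r6,c1) = 5
(r6,c6) = 2
(r1,c1) = 1
(r1,c2) = 2
(r1,c4) = 6
(r1,c6) = 4

1 2 5 6 3 4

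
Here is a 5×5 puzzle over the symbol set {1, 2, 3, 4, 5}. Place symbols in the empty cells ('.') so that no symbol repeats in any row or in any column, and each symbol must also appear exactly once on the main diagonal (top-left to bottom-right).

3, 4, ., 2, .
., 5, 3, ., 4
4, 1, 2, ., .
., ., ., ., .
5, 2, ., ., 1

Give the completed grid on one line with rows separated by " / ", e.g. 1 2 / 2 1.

3 4 1 2 5 / 2 5 3 1 4 / 4 1 2 5 3 / 1 3 5 4 2 / 5 2 4 3 1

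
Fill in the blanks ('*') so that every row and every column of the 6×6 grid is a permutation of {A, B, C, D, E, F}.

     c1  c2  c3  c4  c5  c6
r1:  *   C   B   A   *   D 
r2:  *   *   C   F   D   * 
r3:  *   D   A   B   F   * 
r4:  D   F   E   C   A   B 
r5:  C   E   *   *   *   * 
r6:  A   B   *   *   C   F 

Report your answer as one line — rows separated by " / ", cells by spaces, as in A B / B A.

F C B A E D / B A C F D E / E D A B F C / D F E C A B / C E F D B A / A B D E C F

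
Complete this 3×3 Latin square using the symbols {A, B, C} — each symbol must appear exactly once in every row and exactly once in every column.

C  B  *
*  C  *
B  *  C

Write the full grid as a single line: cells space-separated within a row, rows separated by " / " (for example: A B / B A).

C B A / A C B / B A C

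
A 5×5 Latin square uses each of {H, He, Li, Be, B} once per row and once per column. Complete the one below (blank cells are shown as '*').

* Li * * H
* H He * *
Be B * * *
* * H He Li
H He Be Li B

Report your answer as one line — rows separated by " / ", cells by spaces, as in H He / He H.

He Li B Be H / Li H He B Be / Be B Li H He / B Be H He Li / H He Be Li B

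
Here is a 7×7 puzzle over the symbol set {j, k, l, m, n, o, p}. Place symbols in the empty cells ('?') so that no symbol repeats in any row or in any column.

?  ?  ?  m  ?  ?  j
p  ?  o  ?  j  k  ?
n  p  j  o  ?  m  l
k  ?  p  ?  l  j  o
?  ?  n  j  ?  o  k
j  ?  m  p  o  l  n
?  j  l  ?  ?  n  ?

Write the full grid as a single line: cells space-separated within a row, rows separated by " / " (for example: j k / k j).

row 1 has {j,m}; column 3 has {j,l,m,n,o,p} — only k is left for (r1,c3).
row 1 has {j,k,m}; column 6 has {j,k,l,m,n,o} — only p is left for (r1,c6).
row 2 has {j,k,o,p}; column 7 has {j,k,l,n,o} — only m is left for (r2,c7).
row 3 has {j,l,m,n,o,p}; column 5 has {j,l,o} — only k is left for (r3,c5).
row 4 has {j,k,l,o,p}; column 4 has {j,m,o,p} — only n is left for (r4,c4).
row 6 has {j,l,m,n,o,p}; column 2 has {j,p} — only k is left for (r6,c2).
row 7 has {j,l,n}; column 4 has {j,m,n,o,p} — only k is left for (r7,c4).
row 7 has {j,k,l,n}; column 7 has {j,k,l,m,n,o} — only p is left for (r7,c7).
row 1 has {j,k,m,p}; column 5 has {j,k,l,o} — only n is left for (r1,c5).
row 2 has {j,k,m,o,p}; column 4 has {j,k,m,n,o,p} — only l is left for (r2,c4).
row 4 has {j,k,l,n,o,p}; column 2 has {j,k,p} — only m is left for (r4,c2).
row 5 has {j,k,n,o}; column 2 has {j,k,m,p} — only l is left for (r5,c2).
row 7 has {j,k,l,n,p}; column 5 has {j,k,l,n,o} — only m is left for (r7,c5).
row 1 has {j,k,m,n,p}; column 2 has {j,k,l,m,p} — only o is left for (r1,c2).
row 2 has {j,k,l,m,o,p}; column 2 has {j,k,l,m,o,p} — only n is left for (r2,c2).
row 5 has {j,k,l,n,o}; column 1 has {j,k,n,p} — only m is left for (r5,c1).
row 5 has {j,k,l,m,n,o}; column 5 has {j,k,l,m,n,o} — only p is left for (r5,c5).
row 7 has {j,k,l,m,n,p}; column 1 has {j,k,m,n,p} — only o is left for (r7,c1).
row 1 has {j,k,m,n,o,p}; column 1 has {j,k,m,n,o,p} — only l is left for (r1,c1).

l o k m n p j / p n o l j k m / n p j o k m l / k m p n l j o / m l n j p o k / j k m p o l n / o j l k m n p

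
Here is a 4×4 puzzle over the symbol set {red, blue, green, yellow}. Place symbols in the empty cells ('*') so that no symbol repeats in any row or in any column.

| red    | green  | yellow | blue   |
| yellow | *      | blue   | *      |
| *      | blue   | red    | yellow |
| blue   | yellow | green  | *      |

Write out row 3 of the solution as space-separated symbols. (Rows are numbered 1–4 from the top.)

green blue red yellow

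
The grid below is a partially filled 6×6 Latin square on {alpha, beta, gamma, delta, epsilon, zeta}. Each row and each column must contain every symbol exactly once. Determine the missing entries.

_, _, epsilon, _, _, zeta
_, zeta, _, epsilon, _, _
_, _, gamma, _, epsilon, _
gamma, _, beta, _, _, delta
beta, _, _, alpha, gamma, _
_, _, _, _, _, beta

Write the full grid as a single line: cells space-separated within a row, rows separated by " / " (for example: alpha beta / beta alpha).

alpha gamma epsilon beta delta zeta / delta zeta alpha epsilon beta gamma / zeta beta gamma delta epsilon alpha / gamma epsilon beta zeta alpha delta / beta delta zeta alpha gamma epsilon / epsilon alpha delta gamma zeta beta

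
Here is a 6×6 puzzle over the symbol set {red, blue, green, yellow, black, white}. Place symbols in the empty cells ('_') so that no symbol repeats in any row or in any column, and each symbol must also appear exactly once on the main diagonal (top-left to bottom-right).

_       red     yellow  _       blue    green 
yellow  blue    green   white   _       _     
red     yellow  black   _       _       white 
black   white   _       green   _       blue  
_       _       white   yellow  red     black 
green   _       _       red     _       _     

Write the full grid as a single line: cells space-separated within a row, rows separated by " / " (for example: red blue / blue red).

white red yellow black blue green / yellow blue green white black red / red yellow black blue green white / black white red green yellow blue / blue green white yellow red black / green black blue red white yellow

(r1,c1) = white
(r1,c4) = black
(r2,c5) = black
(r2,c6) = red
(r3,c4) = blue
(r3,c5) = green
(r4,c3) = red
(r4,c5) = yellow
(r5,c1) = blue
(r5,c2) = green
(r6,c2) = black
(r6,c3) = blue
(r6,c5) = white
(r6,c6) = yellow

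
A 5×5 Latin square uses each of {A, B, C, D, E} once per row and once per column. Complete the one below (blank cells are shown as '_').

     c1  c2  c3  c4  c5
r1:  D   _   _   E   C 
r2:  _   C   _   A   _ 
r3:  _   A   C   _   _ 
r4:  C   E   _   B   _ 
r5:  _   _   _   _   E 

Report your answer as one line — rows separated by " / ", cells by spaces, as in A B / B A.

D B A E C / B C E A D / E A C D B / C E D B A / A D B C E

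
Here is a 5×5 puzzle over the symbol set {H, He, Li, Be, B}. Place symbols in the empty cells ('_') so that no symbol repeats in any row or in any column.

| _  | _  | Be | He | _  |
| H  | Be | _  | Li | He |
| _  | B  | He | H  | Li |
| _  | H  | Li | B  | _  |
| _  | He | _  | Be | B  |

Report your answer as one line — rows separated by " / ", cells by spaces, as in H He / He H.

At row 1, column 2: row 1 has {He,Be}; column 2 has {H,He,Be,B}; that leaves Li.
At row 1, column 5: row 1 has {He,Li,Be}; column 5 has {He,Li,B}; that leaves H.
At row 2, column 3: row 2 has {H,He,Li,Be}; column 3 has {He,Li,Be}; that leaves B.
At row 3, column 1: row 3 has {H,He,Li,B}; column 1 has {H}; that leaves Be.
At row 4, column 1: row 4 has {H,Li,B}; column 1 has {H,Be}; that leaves He.
At row 4, column 5: row 4 has {H,He,Li,B}; column 5 has {H,He,Li,B}; that leaves Be.
At row 5, column 1: row 5 has {He,Be,B}; column 1 has {H,He,Be}; that leaves Li.
At row 5, column 3: row 5 has {He,Li,Be,B}; column 3 has {He,Li,Be,B}; that leaves H.
At row 1, column 1: row 1 has {H,He,Li,Be}; column 1 has {H,He,Li,Be}; that leaves B.

B Li Be He H / H Be B Li He / Be B He H Li / He H Li B Be / Li He H Be B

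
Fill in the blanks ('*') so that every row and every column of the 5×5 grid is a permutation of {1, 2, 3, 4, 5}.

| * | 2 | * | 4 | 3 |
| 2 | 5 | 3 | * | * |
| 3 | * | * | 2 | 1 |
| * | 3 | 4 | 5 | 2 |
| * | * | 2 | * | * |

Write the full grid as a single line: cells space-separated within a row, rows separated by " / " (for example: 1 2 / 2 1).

(r2,c4) = 1
(r2,c5) = 4
(r3,c2) = 4
(r3,c3) = 5
(r4,c1) = 1
(r5,c2) = 1
(r5,c4) = 3
(r5,c5) = 5
(r1,c1) = 5
(r1,c3) = 1
(r5,c1) = 4

5 2 1 4 3 / 2 5 3 1 4 / 3 4 5 2 1 / 1 3 4 5 2 / 4 1 2 3 5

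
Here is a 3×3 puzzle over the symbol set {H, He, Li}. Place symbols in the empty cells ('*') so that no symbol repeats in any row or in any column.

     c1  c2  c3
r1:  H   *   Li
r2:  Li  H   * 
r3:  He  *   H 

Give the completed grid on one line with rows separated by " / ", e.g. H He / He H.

H He Li / Li H He / He Li H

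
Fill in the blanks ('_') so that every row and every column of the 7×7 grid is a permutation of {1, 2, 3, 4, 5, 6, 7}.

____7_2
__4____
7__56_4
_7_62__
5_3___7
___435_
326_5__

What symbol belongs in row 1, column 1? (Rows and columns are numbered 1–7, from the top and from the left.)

(r2,c5) = 1
(r5,c5) = 4
(r7,c7) = 1
(r6,c7) = 6
(r7,c4) = 7
(r7,c6) = 4
(r6,c2) = 1
(r3,c2) = 3
(r5,c2) = 6
(r6,c1) = 2
(r6,c3) = 7
(r2,c1) = 6
(r2,c2) = 5
(r2,c7) = 3
(r4,c7) = 5
(r1,c2) = 4
(r2,c4) = 2
(r2,c6) = 7
(r4,c3) = 1
(r4,c6) = 3
(r5,c4) = 1
(r5,c6) = 2
(r1,c1) = 1

1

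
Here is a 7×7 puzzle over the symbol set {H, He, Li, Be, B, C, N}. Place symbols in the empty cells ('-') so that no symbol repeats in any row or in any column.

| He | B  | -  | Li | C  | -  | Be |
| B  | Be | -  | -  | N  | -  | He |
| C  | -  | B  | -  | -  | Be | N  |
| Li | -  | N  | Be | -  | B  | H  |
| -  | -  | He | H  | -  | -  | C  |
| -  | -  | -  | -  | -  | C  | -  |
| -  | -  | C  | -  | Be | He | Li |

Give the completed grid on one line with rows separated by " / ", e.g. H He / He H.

Cell (r1,c3): row 1 has {He,Li,Be,B,C}; column 3 has {He,B,C,N} → H.
Cell (r1,c6): row 1 has {H,He,Li,Be,B,C}; column 6 has {He,Be,B,C} → N.
Cell (r2,c3): row 2 has {He,Be,B,N}; column 3 has {H,He,B,C,N} → Li.
Cell (r2,c4): row 2 has {He,Li,Be,B,N}; column 4 has {H,Li,Be} → C.
Cell (r2,c6): row 2 has {He,Li,Be,B,C,N}; column 6 has {He,Be,B,C,N} → H.
Cell (r3,c4): row 3 has {Be,B,C,N}; column 4 has {H,Li,Be,C} → He.
Cell (r4,c5): row 4 has {H,Li,Be,B,N}; column 5 has {Be,C,N} → He.
Cell (r5,c6): row 5 has {H,He,C}; column 6 has {H,He,Be,B,C,N} → Li.
Cell (r6,c3): row 6 has {C}; column 3 has {H,He,Li,B,C,N} → Be.
Cell (r6,c7): row 6 has {Be,C}; column 7 has {H,He,Li,Be,C,N} → B.
Cell (r4,c2): row 4 has {H,He,Li,Be,B,N}; column 2 has {Be,B} → C.
Cell (r5,c2): row 5 has {H,He,Li,C}; column 2 has {Be,B,C} → N.
Cell (r5,c5): row 5 has {H,He,Li,C,N}; column 5 has {He,Be,C,N} → B.
Cell (r6,c4): row 6 has {Be,B,C}; column 4 has {H,He,Li,Be,C} → N.
Cell (r7,c2): row 7 has {He,Li,Be,C}; column 2 has {Be,B,C,N} → H.
Cell (r7,c4): row 7 has {H,He,Li,Be,C}; column 4 has {H,He,Li,Be,C,N} → B.
Cell (r3,c2): row 3 has {He,Be,B,C,N}; column 2 has {H,Be,B,C,N} → Li.
Cell (r3,c5): row 3 has {He,Li,Be,B,C,N}; column 5 has {He,Be,B,C,N} → H.
Cell (r5,c1): row 5 has {H,He,Li,B,C,N}; column 1 has {He,Li,B,C} → Be.
Cell (r6,c1): row 6 has {Be,B,C,N}; column 1 has {He,Li,Be,B,C} → H.
Cell (r6,c2): row 6 has {H,Be,B,C,N}; column 2 has {H,Li,Be,B,C,N} → He.
Cell (r6,c5): row 6 has {H,He,Be,B,C,N}; column 5 has {H,He,Be,B,C,N} → Li.
Cell (r7,c1): row 7 has {H,He,Li,Be,B,C}; column 1 has {H,He,Li,Be,B,C} → N.

He B H Li C N Be / B Be Li C N H He / C Li B He H Be N / Li C N Be He B H / Be N He H B Li C / H He Be N Li C B / N H C B Be He Li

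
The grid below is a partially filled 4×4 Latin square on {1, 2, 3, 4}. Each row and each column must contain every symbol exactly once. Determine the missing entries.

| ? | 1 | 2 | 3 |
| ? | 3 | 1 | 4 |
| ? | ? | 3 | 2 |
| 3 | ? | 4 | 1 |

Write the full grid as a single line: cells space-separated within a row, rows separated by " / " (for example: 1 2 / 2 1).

4 1 2 3 / 2 3 1 4 / 1 4 3 2 / 3 2 4 1

(r1,c1): row 1 has {1,2,3}; column 1 has {3}, so it must be 4.
(r2,c1): row 2 has {1,3,4}; column 1 has {3,4}, so it must be 2.
(r3,c1): row 3 has {2,3}; column 1 has {2,3,4}, so it must be 1.
(r3,c2): row 3 has {1,2,3}; column 2 has {1,3}, so it must be 4.
(r4,c2): row 4 has {1,3,4}; column 2 has {1,3,4}, so it must be 2.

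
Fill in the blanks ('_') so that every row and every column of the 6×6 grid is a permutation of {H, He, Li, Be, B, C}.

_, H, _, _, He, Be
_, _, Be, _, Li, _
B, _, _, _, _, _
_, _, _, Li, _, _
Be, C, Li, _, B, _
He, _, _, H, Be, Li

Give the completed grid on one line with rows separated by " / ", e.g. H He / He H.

Li H B C He Be / H He Be B Li C / B Li H Be C He / C Be He Li H B / Be C Li He B H / He B C H Be Li

(r5,c4) = He
(r5,c6) = H
(r6,c2) = B
(r6,c3) = C
(r1,c3) = B
(r1,c4) = C
(r2,c2) = He
(r2,c4) = B
(r2,c6) = C
(r3,c4) = Be
(r3,c6) = He
(r4,c2) = Be
(r4,c6) = B
(r1,c1) = Li
(r2,c1) = H
(r3,c2) = Li
(r3,c3) = H
(r3,c5) = C
(r4,c1) = C
(r4,c3) = He
(r4,c5) = H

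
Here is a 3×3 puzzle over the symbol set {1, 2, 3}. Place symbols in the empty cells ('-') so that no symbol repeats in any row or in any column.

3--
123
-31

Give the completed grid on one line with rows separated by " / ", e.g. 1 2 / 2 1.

(r1,c2) = 1
(r1,c3) = 2
(r3,c1) = 2

3 1 2 / 1 2 3 / 2 3 1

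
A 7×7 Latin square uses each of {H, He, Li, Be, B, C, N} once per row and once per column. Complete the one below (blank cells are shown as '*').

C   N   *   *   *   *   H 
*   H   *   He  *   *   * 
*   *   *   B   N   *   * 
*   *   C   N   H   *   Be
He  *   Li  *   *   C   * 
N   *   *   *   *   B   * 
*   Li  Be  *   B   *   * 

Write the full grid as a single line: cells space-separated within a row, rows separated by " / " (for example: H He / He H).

C N B Be Li He H / Li H N He C Be B / Be C He B N H Li / B He C N H Li Be / He B Li H Be C N / N Be H Li He B C / H Li Be C B N He

(r5,c5): row 5 has {He,Li,C}; column 5 has {H,B,N}, so it must be Be.
(r7,c1): row 7 has {Li,Be,B}; column 1 has {He,C,N}, so it must be H.
(r7,c4): row 7 has {H,Li,Be,B}; column 4 has {He,B,N}, so it must be C.
(r5,c2): row 5 has {He,Li,Be,C}; column 2 has {H,Li,N}, so it must be B.
(r5,c4): row 5 has {He,Li,Be,B,C}; column 4 has {He,B,C,N}, so it must be H.
(r5,c7): row 5 has {H,He,Li,Be,B,C}; column 7 has {H,Be}, so it must be N.
(r7,c7): row 7 has {H,Li,Be,B,C}; column 7 has {H,Be,N}, so it must be He.
(r4,c2): row 4 has {H,Be,C,N}; column 2 has {H,Li,B,N}, so it must be He.
(r4,c6): row 4 has {H,He,Be,C,N}; column 6 has {B,C}, so it must be Li.
(r7,c6): row 7 has {H,He,Li,Be,B,C}; column 6 has {Li,B,C}, so it must be N.
(r2,c6): row 2 has {H,He}; column 6 has {Li,B,C,N}, so it must be Be.
(r4,c1): row 4 has {H,He,Li,Be,C,N}; column 1 has {H,He,C,N}, so it must be B.
(r1,c6): row 1 has {H,C,N}; column 6 has {Li,Be,B,C,N}, so it must be He.
(r2,c1): row 2 has {H,He,Be}; column 1 has {H,He,B,C,N}, so it must be Li.
(r2,c5): row 2 has {H,He,Li,Be}; column 5 has {H,Be,B,N}, so it must be C.
(r2,c7): row 2 has {H,He,Li,Be,C}; column 7 has {H,He,Be,N}, so it must be B.
(r3,c1): row 3 has {B,N}; column 1 has {H,He,Li,B,C,N}, so it must be Be.
(r3,c2): row 3 has {Be,B,N}; column 2 has {H,He,Li,B,N}, so it must be C.
(r3,c6): row 3 has {Be,B,C,N}; column 6 has {He,Li,Be,B,C,N}, so it must be H.
(r3,c7): row 3 has {H,Be,B,C,N}; column 7 has {H,He,Be,B,N}, so it must be Li.
(r6,c2): row 6 has {B,N}; column 2 has {H,He,Li,B,C,N}, so it must be Be.
(r6,c4): row 6 has {Be,B,N}; column 4 has {H,He,B,C,N}, so it must be Li.
(r6,c5): row 6 has {Li,Be,B,N}; column 5 has {H,Be,B,C,N}, so it must be He.
(r6,c7): row 6 has {He,Li,Be,B,N}; column 7 has {H,He,Li,Be,B,N}, so it must be C.
(r1,c3): row 1 has {H,He,C,N}; column 3 has {Li,Be,C}, so it must be B.
(r1,c4): row 1 has {H,He,B,C,N}; column 4 has {H,He,Li,B,C,N}, so it must be Be.
(r1,c5): row 1 has {H,He,Be,B,C,N}; column 5 has {H,He,Be,B,C,N}, so it must be Li.
(r2,c3): row 2 has {H,He,Li,Be,B,C}; column 3 has {Li,Be,B,C}, so it must be N.
(r3,c3): row 3 has {H,Li,Be,B,C,N}; column 3 has {Li,Be,B,C,N}, so it must be He.
(r6,c3): row 6 has {He,Li,Be,B,C,N}; column 3 has {He,Li,Be,B,C,N}, so it must be H.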